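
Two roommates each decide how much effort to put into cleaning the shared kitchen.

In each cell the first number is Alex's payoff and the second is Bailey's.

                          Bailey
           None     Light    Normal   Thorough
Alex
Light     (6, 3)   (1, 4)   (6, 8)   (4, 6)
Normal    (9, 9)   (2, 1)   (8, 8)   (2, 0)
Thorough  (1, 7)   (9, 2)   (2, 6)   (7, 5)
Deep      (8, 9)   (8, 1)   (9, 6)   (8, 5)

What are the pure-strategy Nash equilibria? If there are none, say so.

Alex against None: payoffs 6, 9, 1, 8 → best response Normal.
Alex against Light: payoffs 1, 2, 9, 8 → best response Thorough.
Alex against Normal: payoffs 6, 8, 2, 9 → best response Deep.
Alex against Thorough: payoffs 4, 2, 7, 8 → best response Deep.
Bailey against Light: payoffs 3, 4, 8, 6 → best response Normal.
Bailey against Normal: payoffs 9, 1, 8, 0 → best response None.
Bailey against Thorough: payoffs 7, 2, 6, 5 → best response None.
Bailey against Deep: payoffs 9, 1, 6, 5 → best response None.
Mutual best responses: (Normal, None).

Pure NE: (Normal, None)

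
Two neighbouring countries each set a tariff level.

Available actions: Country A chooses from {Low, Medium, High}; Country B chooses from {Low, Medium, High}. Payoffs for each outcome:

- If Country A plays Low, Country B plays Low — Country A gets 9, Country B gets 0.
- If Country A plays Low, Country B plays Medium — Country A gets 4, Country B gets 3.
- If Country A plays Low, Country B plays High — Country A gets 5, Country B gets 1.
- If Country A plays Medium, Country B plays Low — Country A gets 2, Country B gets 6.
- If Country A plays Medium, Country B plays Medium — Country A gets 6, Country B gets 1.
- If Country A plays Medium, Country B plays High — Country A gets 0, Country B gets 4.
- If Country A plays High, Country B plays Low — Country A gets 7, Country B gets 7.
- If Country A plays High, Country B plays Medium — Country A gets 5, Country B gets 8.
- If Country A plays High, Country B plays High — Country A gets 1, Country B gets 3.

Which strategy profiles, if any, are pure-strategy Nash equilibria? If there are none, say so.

There is no pure-strategy Nash equilibrium.

Mark each player's best response to every combination of opponents' strategies; a profile where every player is best-responding is a pure Nash equilibrium.
Country A against Low: payoffs 9, 2, 7 → best response Low.
Country A against Medium: payoffs 4, 6, 5 → best response Medium.
Country A against High: payoffs 5, 0, 1 → best response Low.
Country B against Low: payoffs 0, 3, 1 → best response Medium.
Country B against Medium: payoffs 6, 1, 4 → best response Low.
Country B against High: payoffs 7, 8, 3 → best response Medium.
No profile is a mutual best response for all players.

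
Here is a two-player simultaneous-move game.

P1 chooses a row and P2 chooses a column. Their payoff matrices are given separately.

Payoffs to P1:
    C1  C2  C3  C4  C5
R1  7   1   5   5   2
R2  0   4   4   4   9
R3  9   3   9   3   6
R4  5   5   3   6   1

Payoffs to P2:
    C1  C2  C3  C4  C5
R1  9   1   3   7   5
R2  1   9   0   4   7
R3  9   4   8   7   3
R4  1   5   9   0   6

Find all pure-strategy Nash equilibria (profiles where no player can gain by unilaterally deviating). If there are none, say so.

For each strategy profile, look for a profitable unilateral deviation.
(R1, C1): P1 can switch to R3 (7 → 9). Not NE.
(R1, C2): P1 can switch to R2 (1 → 4). Not NE.
(R1, C3): P1 can switch to R3 (5 → 9). Not NE.
(R1, C4): P1 can switch to R4 (5 → 6). Not NE.
(R1, C5): P1 can switch to R2 (2 → 9). Not NE.
(R2, C1): P1 can switch to R1 (0 → 7). Not NE.
(R2, C2): P1 can switch to R4 (4 → 5). Not NE.
(R2, C3): P1 can switch to R1 (4 → 5). Not NE.
(R3, C1): P1 gets 9, best alternative 7; P2 gets 9, best alternative 8. No profitable deviation — NE.
(The remaining 11 profiles each have a profitable deviation by the same check.)

The unique pure-strategy Nash equilibrium is (R3, C1).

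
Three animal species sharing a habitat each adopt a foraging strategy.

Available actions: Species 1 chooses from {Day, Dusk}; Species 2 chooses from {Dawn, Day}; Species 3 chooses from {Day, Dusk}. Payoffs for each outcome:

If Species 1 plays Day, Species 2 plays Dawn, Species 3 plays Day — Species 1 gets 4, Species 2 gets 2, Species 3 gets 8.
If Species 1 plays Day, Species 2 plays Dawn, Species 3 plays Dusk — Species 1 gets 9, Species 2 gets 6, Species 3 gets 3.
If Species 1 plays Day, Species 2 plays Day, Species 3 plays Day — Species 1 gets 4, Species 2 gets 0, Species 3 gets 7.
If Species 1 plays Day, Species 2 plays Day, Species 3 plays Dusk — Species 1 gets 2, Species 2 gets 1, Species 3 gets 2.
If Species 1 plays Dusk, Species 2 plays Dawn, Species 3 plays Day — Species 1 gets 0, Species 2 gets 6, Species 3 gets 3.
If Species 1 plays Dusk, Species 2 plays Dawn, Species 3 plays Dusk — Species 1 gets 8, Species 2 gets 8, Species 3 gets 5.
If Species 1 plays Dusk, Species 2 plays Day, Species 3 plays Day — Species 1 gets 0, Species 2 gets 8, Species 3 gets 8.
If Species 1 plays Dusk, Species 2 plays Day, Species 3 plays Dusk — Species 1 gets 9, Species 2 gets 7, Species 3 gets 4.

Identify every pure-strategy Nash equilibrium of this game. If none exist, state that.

(Day, Dawn, Day)

Species 1 against (Dawn, Day): payoffs 4, 0 → best response Day.
Species 1 against (Dawn, Dusk): payoffs 9, 8 → best response Day.
Species 1 against (Day, Day): payoffs 4, 0 → best response Day.
Species 1 against (Day, Dusk): payoffs 2, 9 → best response Dusk.
Species 2 against (Day, Day): payoffs 2, 0 → best response Dawn.
Species 2 against (Day, Dusk): payoffs 6, 1 → best response Dawn.
Species 2 against (Dusk, Day): payoffs 6, 8 → best response Day.
Species 2 against (Dusk, Dusk): payoffs 8, 7 → best response Dawn.
Species 3 against (Day, Dawn): payoffs 8, 3 → best response Day.
Species 3 against (Day, Day): payoffs 7, 2 → best response Day.
Species 3 against (Dusk, Dawn): payoffs 3, 5 → best response Dusk.
Species 3 against (Dusk, Day): payoffs 8, 4 → best response Day.
Mutual best responses: (Day, Dawn, Day).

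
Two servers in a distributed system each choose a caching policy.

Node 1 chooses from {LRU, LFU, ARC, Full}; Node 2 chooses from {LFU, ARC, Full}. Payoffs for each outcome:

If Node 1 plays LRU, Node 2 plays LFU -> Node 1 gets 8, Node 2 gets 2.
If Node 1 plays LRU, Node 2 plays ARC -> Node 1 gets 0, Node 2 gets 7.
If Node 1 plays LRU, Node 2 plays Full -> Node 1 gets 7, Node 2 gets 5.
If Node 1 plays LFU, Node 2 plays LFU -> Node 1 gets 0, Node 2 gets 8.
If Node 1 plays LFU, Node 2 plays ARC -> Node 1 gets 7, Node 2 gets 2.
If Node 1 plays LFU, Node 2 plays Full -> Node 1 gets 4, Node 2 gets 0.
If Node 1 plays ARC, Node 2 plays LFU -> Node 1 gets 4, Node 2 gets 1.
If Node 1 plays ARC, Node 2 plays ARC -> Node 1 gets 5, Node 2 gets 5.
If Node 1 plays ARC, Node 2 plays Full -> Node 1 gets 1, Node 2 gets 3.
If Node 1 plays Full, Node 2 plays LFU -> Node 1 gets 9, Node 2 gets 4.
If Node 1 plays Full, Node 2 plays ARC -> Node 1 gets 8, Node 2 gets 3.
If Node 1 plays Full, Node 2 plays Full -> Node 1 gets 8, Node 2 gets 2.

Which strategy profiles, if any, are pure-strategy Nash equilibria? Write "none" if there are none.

The unique pure-strategy Nash equilibrium is (Full, LFU).

(LRU, LFU): Node 1 can switch to Full (8 → 9). Not NE.
(LRU, ARC): Node 1 can switch to LFU (0 → 7). Not NE.
(LRU, Full): Node 1 can switch to Full (7 → 8). Not NE.
(LFU, LFU): Node 1 can switch to LRU (0 → 8). Not NE.
(LFU, ARC): Node 1 can switch to Full (7 → 8). Not NE.
(LFU, Full): Node 1 can switch to LRU (4 → 7). Not NE.
(ARC, LFU): Node 1 can switch to LRU (4 → 8). Not NE.
(ARC, ARC): Node 1 can switch to LFU (5 → 7). Not NE.
(Full, LFU): Node 1 gets 9, best alternative 8; Node 2 gets 4, best alternative 3. No profitable deviation — NE.
(The remaining 3 profiles each have a profitable deviation by the same check.)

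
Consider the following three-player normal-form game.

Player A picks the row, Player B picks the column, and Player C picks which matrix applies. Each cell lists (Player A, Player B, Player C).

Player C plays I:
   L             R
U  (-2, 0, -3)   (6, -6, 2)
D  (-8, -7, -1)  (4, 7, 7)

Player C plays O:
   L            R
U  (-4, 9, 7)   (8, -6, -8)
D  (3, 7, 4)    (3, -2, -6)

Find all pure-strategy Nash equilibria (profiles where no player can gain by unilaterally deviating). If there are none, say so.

(D, L, O)

Player A against (L, I): payoffs -2, -8 → best response U.
Player A against (L, O): payoffs -4, 3 → best response D.
Player A against (R, I): payoffs 6, 4 → best response U.
Player A against (R, O): payoffs 8, 3 → best response U.
Player B against (U, I): payoffs 0, -6 → best response L.
Player B against (U, O): payoffs 9, -6 → best response L.
Player B against (D, I): payoffs -7, 7 → best response R.
Player B against (D, O): payoffs 7, -2 → best response L.
Player C against (U, L): payoffs -3, 7 → best response O.
Player C against (U, R): payoffs 2, -8 → best response I.
Player C against (D, L): payoffs -1, 4 → best response O.
Player C against (D, R): payoffs 7, -6 → best response I.
Mutual best responses: (D, L, O).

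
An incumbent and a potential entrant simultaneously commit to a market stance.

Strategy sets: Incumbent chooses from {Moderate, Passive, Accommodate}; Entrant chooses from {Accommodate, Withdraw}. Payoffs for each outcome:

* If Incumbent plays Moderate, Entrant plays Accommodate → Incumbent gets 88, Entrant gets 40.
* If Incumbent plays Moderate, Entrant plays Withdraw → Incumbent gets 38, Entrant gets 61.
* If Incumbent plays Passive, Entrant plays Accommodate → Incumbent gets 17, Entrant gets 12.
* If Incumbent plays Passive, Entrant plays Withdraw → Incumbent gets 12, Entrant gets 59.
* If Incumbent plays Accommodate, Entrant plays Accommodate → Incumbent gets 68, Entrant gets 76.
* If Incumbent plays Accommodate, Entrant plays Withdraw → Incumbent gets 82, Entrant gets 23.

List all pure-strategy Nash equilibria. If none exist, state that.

Mark each player's best response to every combination of opponents' strategies; a profile where every player is best-responding is a pure Nash equilibrium.
Incumbent against Accommodate: payoffs 88, 17, 68 → best response Moderate.
Incumbent against Withdraw: payoffs 38, 12, 82 → best response Accommodate.
Entrant against Moderate: payoffs 40, 61 → best response Withdraw.
Entrant against Passive: payoffs 12, 59 → best response Withdraw.
Entrant against Accommodate: payoffs 76, 23 → best response Accommodate.
No profile is a mutual best response for all players.

This game has no pure Nash equilibrium.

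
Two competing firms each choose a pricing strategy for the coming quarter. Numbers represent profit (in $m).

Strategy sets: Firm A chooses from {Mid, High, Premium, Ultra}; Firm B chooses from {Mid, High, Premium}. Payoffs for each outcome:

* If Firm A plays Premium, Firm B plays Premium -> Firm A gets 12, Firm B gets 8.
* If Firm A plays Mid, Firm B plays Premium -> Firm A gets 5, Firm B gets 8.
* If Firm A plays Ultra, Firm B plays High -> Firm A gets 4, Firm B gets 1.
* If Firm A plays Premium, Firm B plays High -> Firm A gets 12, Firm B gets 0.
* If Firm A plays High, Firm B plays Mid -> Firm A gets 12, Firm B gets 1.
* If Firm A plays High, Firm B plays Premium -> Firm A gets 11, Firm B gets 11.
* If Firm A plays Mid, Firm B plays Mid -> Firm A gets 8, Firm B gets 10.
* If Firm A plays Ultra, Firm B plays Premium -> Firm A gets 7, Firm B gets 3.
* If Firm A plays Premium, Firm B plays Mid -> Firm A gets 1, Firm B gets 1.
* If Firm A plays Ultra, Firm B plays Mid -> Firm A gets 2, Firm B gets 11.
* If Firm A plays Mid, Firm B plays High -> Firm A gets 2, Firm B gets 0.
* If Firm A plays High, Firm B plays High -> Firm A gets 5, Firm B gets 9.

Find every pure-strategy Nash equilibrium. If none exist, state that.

The unique pure-strategy Nash equilibrium is (Premium, Premium).

Firm A against Mid: payoffs 8, 12, 1, 2 → best response High.
Firm A against High: payoffs 2, 5, 12, 4 → best response Premium.
Firm A against Premium: payoffs 5, 11, 12, 7 → best response Premium.
Firm B against Mid: payoffs 10, 0, 8 → best response Mid.
Firm B against High: payoffs 1, 9, 11 → best response Premium.
Firm B against Premium: payoffs 1, 0, 8 → best response Premium.
Firm B against Ultra: payoffs 11, 1, 3 → best response Mid.
Mutual best responses: (Premium, Premium).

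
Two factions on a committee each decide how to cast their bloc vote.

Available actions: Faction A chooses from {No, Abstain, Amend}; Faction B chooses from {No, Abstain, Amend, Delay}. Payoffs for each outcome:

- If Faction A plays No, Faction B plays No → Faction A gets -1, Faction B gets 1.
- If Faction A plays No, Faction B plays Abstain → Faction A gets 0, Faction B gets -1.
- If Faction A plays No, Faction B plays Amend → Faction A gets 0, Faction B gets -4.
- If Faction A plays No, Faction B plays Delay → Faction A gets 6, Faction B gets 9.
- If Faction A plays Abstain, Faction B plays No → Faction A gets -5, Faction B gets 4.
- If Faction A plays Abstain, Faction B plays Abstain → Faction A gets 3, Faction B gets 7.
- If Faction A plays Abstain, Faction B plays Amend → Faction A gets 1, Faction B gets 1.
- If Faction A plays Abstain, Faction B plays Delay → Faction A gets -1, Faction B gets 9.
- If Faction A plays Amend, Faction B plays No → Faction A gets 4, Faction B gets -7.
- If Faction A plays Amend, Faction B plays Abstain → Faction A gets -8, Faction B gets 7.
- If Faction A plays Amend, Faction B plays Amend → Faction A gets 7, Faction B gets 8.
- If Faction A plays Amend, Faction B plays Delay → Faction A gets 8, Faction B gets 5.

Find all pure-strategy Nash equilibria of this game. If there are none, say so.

(Amend, Amend)

(No, No): Faction A can switch to Amend (-1 → 4). Not NE.
(No, Abstain): Faction A can switch to Abstain (0 → 3). Not NE.
(No, Amend): Faction A can switch to Abstain (0 → 1). Not NE.
(No, Delay): Faction A can switch to Amend (6 → 8). Not NE.
(Abstain, No): Faction A can switch to No (-5 → -1). Not NE.
(Abstain, Abstain): Faction B can switch to Delay (7 → 9). Not NE.
(Amend, Amend): Faction A gets 7, best alternative 1; Faction B gets 8, best alternative 7. No profitable deviation — NE.
(The remaining 5 profiles each have a profitable deviation by the same check.)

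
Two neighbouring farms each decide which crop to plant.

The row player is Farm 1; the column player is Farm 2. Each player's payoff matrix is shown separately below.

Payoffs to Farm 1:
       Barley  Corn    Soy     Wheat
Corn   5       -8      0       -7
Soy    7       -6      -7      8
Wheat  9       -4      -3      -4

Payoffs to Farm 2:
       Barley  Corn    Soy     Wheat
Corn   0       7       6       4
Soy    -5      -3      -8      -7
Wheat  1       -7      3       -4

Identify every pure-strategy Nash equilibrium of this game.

Farm 1 against Barley: payoffs 5, 7, 9 → best response Wheat.
Farm 1 against Corn: payoffs -8, -6, -4 → best response Wheat.
Farm 1 against Soy: payoffs 0, -7, -3 → best response Corn.
Farm 1 against Wheat: payoffs -7, 8, -4 → best response Soy.
Farm 2 against Corn: payoffs 0, 7, 6, 4 → best response Corn.
Farm 2 against Soy: payoffs -5, -3, -8, -7 → best response Corn.
Farm 2 against Wheat: payoffs 1, -7, 3, -4 → best response Soy.
No profile is a mutual best response for all players.

There is no pure-strategy Nash equilibrium.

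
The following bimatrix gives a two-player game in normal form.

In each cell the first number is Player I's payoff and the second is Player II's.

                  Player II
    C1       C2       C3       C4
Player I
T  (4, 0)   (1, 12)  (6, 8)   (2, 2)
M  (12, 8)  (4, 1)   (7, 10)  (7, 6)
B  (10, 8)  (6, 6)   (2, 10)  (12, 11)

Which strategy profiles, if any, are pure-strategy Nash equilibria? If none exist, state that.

For each player, find the best response to each opponent profile; mutual best responses are the pure NE.
Player I against C1: payoffs 4, 12, 10 → best response M.
Player I against C2: payoffs 1, 4, 6 → best response B.
Player I against C3: payoffs 6, 7, 2 → best response M.
Player I against C4: payoffs 2, 7, 12 → best response B.
Player II against T: payoffs 0, 12, 8, 2 → best response C2.
Player II against M: payoffs 8, 1, 10, 6 → best response C3.
Player II against B: payoffs 8, 6, 10, 11 → best response C4.
Mutual best responses: (M, C3); (B, C4).

(M, C3), (B, C4)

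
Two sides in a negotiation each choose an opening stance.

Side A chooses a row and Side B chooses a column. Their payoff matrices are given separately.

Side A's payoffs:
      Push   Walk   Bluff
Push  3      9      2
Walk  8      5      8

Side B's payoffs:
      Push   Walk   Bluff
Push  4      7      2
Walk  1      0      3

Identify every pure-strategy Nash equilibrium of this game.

(Push, Walk) and (Walk, Bluff)

Side A against Push: payoffs 3, 8 → best response Walk.
Side A against Walk: payoffs 9, 5 → best response Push.
Side A against Bluff: payoffs 2, 8 → best response Walk.
Side B against Push: payoffs 4, 7, 2 → best response Walk.
Side B against Walk: payoffs 1, 0, 3 → best response Bluff.
Mutual best responses: (Push, Walk); (Walk, Bluff).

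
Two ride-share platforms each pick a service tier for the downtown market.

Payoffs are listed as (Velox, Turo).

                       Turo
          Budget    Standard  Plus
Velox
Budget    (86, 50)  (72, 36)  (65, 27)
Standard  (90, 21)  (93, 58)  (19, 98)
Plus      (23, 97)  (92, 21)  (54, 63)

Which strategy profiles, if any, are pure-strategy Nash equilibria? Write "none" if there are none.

There is no pure-strategy Nash equilibrium.

(Budget, Budget): Velox can switch to Standard (86 → 90). Not NE.
(Budget, Standard): Velox can switch to Standard (72 → 93). Not NE.
(Budget, Plus): Turo can switch to Budget (27 → 50). Not NE.
(Standard, Budget): Turo can switch to Standard (21 → 58). Not NE.
(Standard, Standard): Turo can switch to Plus (58 → 98). Not NE.
(Standard, Plus): Velox can switch to Budget (19 → 65). Not NE.
(Plus, Budget): Velox can switch to Budget (23 → 86). Not NE.
(Plus, Standard): Velox can switch to Standard (92 → 93). Not NE.
(Plus, Plus): Velox can switch to Budget (54 → 65). Not NE.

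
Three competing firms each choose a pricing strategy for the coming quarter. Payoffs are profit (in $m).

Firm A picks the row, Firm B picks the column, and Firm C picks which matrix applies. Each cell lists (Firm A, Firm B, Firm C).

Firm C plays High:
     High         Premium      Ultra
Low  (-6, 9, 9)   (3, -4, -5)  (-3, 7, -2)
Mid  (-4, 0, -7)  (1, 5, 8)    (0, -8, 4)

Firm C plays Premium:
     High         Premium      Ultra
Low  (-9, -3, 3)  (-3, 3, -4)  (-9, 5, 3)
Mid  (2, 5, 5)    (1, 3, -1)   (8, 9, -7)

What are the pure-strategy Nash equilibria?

This game has no pure Nash equilibrium.

Firm A against (High, High): payoffs -6, -4 → best response Mid.
Firm A against (High, Premium): payoffs -9, 2 → best response Mid.
Firm A against (Premium, High): payoffs 3, 1 → best response Low.
Firm A against (Premium, Premium): payoffs -3, 1 → best response Mid.
Firm A against (Ultra, High): payoffs -3, 0 → best response Mid.
Firm A against (Ultra, Premium): payoffs -9, 8 → best response Mid.
Firm B against (Low, High): payoffs 9, -4, 7 → best response High.
Firm B against (Low, Premium): payoffs -3, 3, 5 → best response Ultra.
Firm B against (Mid, High): payoffs 0, 5, -8 → best response Premium.
Firm B against (Mid, Premium): payoffs 5, 3, 9 → best response Ultra.
Firm C against (Low, High): payoffs 9, 3 → best response High.
Firm C against (Low, Premium): payoffs -5, -4 → best response Premium.
Firm C against (Low, Ultra): payoffs -2, 3 → best response Premium.
Firm C against (Mid, High): payoffs -7, 5 → best response Premium.
Firm C against (Mid, Premium): payoffs 8, -1 → best response High.
Firm C against (Mid, Ultra): payoffs 4, -7 → best response High.
No profile is a mutual best response for all players.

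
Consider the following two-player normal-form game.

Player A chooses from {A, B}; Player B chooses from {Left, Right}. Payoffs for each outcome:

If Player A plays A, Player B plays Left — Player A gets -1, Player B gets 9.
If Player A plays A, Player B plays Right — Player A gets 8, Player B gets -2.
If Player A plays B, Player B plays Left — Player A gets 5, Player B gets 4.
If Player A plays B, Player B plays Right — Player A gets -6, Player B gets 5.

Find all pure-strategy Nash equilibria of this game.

none

Mark each player's best response to every combination of opponents' strategies; a profile where every player is best-responding is a pure Nash equilibrium.
Player A against Left: payoffs -1, 5 → best response B.
Player A against Right: payoffs 8, -6 → best response A.
Player B against A: payoffs 9, -2 → best response Left.
Player B against B: payoffs 4, 5 → best response Right.
No profile is a mutual best response for all players.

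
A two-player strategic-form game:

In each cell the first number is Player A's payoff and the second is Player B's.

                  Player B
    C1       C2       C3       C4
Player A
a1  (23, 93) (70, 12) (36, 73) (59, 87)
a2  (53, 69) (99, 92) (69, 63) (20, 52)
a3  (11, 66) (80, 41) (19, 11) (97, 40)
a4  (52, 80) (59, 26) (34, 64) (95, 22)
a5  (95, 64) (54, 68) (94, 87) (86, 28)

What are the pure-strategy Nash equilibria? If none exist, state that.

Player A against C1: payoffs 23, 53, 11, 52, 95 → best response a5.
Player A against C2: payoffs 70, 99, 80, 59, 54 → best response a2.
Player A against C3: payoffs 36, 69, 19, 34, 94 → best response a5.
Player A against C4: payoffs 59, 20, 97, 95, 86 → best response a3.
Player B against a1: payoffs 93, 12, 73, 87 → best response C1.
Player B against a2: payoffs 69, 92, 63, 52 → best response C2.
Player B against a3: payoffs 66, 41, 11, 40 → best response C1.
Player B against a4: payoffs 80, 26, 64, 22 → best response C1.
Player B against a5: payoffs 64, 68, 87, 28 → best response C3.
Mutual best responses: (a2, C2); (a5, C3).

(a2, C2), (a5, C3)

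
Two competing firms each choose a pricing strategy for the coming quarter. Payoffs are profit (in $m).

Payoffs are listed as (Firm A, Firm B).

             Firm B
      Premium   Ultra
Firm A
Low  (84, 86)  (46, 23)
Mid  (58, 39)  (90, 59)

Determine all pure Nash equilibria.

The pure Nash equilibria are (Low, Premium), (Mid, Ultra).

For each player, find the best response to each opponent profile; mutual best responses are the pure NE.
Firm A against Premium: payoffs 84, 58 → best response Low.
Firm A against Ultra: payoffs 46, 90 → best response Mid.
Firm B against Low: payoffs 86, 23 → best response Premium.
Firm B against Mid: payoffs 39, 59 → best response Ultra.
Mutual best responses: (Low, Premium); (Mid, Ultra).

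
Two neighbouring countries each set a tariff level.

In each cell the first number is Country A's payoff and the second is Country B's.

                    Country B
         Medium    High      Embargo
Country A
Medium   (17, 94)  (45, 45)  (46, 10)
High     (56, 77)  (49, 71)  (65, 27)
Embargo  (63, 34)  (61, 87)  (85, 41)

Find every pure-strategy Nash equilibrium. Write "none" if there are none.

Pure NE: (Embargo, High)

Country A against Medium: payoffs 17, 56, 63 → best response Embargo.
Country A against High: payoffs 45, 49, 61 → best response Embargo.
Country A against Embargo: payoffs 46, 65, 85 → best response Embargo.
Country B against Medium: payoffs 94, 45, 10 → best response Medium.
Country B against High: payoffs 77, 71, 27 → best response Medium.
Country B against Embargo: payoffs 34, 87, 41 → best response High.
Mutual best responses: (Embargo, High).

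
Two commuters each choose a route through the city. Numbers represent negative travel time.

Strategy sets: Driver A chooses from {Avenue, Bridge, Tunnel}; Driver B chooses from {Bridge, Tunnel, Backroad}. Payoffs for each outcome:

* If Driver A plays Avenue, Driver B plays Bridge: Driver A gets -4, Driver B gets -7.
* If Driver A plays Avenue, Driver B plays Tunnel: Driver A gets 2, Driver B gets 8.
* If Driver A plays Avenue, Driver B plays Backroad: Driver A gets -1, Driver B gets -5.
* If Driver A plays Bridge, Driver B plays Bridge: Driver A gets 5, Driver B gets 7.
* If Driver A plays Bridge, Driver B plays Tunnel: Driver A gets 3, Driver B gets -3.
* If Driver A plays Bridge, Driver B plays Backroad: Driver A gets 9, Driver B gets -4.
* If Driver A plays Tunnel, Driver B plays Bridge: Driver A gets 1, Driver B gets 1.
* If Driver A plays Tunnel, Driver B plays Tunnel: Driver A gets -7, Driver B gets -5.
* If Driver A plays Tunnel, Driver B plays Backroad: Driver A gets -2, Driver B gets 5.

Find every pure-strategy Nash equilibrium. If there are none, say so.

Pure NE: (Bridge, Bridge)

(Avenue, Bridge): Driver A can switch to Bridge (-4 → 5). Not NE.
(Avenue, Tunnel): Driver A can switch to Bridge (2 → 3). Not NE.
(Avenue, Backroad): Driver A can switch to Bridge (-1 → 9). Not NE.
(Bridge, Bridge): Driver A gets 5, best alternative 1; Driver B gets 7, best alternative -3. No profitable deviation — NE.
(Bridge, Tunnel): Driver B can switch to Bridge (-3 → 7). Not NE.
(Bridge, Backroad): Driver B can switch to Bridge (-4 → 7). Not NE.
(Tunnel, Bridge): Driver A can switch to Bridge (1 → 5). Not NE.
(The remaining 2 profiles each have a profitable deviation by the same check.)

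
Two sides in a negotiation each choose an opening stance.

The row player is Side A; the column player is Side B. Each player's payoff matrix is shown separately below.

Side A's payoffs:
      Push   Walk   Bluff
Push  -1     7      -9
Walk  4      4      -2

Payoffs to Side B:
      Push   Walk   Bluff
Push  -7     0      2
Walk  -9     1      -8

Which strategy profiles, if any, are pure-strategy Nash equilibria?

Side A against Push: payoffs -1, 4 → best response Walk.
Side A against Walk: payoffs 7, 4 → best response Push.
Side A against Bluff: payoffs -9, -2 → best response Walk.
Side B against Push: payoffs -7, 0, 2 → best response Bluff.
Side B against Walk: payoffs -9, 1, -8 → best response Walk.
No profile is a mutual best response for all players.

none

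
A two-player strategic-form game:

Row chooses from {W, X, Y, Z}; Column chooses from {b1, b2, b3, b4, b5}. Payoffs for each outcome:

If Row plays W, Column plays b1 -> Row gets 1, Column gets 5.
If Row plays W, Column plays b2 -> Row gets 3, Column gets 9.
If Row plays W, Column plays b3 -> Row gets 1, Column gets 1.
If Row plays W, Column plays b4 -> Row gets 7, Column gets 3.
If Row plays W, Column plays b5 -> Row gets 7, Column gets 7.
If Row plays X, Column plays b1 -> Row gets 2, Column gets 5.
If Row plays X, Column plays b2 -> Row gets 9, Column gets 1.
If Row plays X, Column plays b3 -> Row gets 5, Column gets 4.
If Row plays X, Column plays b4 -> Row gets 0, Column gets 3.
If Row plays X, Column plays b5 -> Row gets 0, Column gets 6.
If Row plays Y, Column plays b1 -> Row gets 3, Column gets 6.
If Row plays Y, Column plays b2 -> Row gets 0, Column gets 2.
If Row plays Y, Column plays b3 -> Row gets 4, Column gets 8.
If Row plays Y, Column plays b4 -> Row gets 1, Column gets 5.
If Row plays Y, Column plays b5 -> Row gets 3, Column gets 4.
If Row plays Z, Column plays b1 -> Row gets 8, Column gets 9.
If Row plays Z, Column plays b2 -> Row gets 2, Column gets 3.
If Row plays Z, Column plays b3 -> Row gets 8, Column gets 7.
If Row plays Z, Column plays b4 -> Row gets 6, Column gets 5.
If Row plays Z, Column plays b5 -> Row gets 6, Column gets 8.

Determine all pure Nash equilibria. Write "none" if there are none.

(W, b1): Row can switch to X (1 → 2). Not NE.
(W, b2): Row can switch to X (3 → 9). Not NE.
(W, b3): Row can switch to X (1 → 5). Not NE.
(W, b4): Column can switch to b1 (3 → 5). Not NE.
(W, b5): Column can switch to b2 (7 → 9). Not NE.
(X, b1): Row can switch to Y (2 → 3). Not NE.
(Z, b1): Row gets 8, best alternative 3; Column gets 9, best alternative 8. No profitable deviation — NE.
(The remaining 13 profiles each have a profitable deviation by the same check.)

(Z, b1)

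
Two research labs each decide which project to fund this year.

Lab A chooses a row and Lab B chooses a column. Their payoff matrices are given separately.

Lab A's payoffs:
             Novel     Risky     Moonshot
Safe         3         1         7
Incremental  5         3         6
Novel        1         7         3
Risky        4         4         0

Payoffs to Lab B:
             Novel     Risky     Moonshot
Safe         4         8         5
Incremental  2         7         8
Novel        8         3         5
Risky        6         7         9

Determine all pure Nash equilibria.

There is no pure-strategy Nash equilibrium.

Mark each player's best response to every combination of opponents' strategies; a profile where every player is best-responding is a pure Nash equilibrium.
Lab A against Novel: payoffs 3, 5, 1, 4 → best response Incremental.
Lab A against Risky: payoffs 1, 3, 7, 4 → best response Novel.
Lab A against Moonshot: payoffs 7, 6, 3, 0 → best response Safe.
Lab B against Safe: payoffs 4, 8, 5 → best response Risky.
Lab B against Incremental: payoffs 2, 7, 8 → best response Moonshot.
Lab B against Novel: payoffs 8, 3, 5 → best response Novel.
Lab B against Risky: payoffs 6, 7, 9 → best response Moonshot.
No profile is a mutual best response for all players.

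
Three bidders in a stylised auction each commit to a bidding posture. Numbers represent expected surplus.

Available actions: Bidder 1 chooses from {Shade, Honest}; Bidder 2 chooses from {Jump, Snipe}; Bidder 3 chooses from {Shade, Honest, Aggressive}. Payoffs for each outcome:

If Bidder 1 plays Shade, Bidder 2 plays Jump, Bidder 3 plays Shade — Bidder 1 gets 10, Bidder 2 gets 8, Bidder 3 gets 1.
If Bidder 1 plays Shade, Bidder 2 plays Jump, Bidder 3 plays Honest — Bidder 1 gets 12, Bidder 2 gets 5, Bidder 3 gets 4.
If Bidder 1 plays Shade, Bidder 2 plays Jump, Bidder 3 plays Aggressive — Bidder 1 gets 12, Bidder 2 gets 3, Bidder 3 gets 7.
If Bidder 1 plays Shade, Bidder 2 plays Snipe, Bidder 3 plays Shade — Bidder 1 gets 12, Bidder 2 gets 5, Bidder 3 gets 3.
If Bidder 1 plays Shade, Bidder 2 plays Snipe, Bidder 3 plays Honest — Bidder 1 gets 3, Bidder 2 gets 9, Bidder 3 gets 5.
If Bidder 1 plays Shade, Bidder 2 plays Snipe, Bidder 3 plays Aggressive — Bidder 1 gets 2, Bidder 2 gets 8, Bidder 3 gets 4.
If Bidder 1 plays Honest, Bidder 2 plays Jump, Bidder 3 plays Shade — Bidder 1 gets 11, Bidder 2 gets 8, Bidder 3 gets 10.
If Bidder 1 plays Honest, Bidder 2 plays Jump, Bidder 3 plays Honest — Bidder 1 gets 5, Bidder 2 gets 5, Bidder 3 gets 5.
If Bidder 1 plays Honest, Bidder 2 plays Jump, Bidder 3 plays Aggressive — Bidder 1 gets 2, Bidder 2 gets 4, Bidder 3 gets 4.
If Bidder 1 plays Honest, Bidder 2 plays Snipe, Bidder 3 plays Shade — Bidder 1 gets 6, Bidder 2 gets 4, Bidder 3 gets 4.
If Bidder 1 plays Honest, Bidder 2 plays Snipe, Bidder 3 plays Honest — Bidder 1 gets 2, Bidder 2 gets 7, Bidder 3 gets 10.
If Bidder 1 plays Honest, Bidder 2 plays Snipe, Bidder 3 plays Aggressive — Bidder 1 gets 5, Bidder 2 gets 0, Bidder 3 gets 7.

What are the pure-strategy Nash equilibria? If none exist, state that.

(Shade, Jump, Shade): Bidder 1 can switch to Honest (10 → 11). Not NE.
(Shade, Jump, Honest): Bidder 2 can switch to Snipe (5 → 9). Not NE.
(Shade, Jump, Aggressive): Bidder 2 can switch to Snipe (3 → 8). Not NE.
(Shade, Snipe, Shade): Bidder 2 can switch to Jump (5 → 8). Not NE.
(Shade, Snipe, Honest): Bidder 1 gets 3, best alternative 2; Bidder 2 gets 9, best alternative 5; Bidder 3 gets 5, best alternative 4. No profitable deviation — NE.
(Shade, Snipe, Aggressive): Bidder 1 can switch to Honest (2 → 5). Not NE.
(Honest, Jump, Shade): Bidder 1 gets 11, best alternative 10; Bidder 2 gets 8, best alternative 4; Bidder 3 gets 10, best alternative 5. No profitable deviation — NE.
(Honest, Jump, Honest): Bidder 1 can switch to Shade (5 → 12). Not NE.
(The remaining 4 profiles each have a profitable deviation by the same check.)

The pure Nash equilibria are (Shade, Snipe, Honest) and (Honest, Jump, Shade).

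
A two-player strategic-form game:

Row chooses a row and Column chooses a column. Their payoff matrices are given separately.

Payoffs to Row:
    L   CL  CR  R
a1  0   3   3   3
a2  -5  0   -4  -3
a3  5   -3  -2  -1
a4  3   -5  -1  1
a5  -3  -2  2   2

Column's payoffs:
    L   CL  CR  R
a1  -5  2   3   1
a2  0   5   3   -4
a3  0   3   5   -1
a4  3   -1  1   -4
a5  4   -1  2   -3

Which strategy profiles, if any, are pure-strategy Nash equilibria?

(a1, L): Row can switch to a3 (0 → 5). Not NE.
(a1, CL): Column can switch to CR (2 → 3). Not NE.
(a1, CR): Row gets 3, best alternative 2; Column gets 3, best alternative 2. No profitable deviation — NE.
(a1, R): Column can switch to CL (1 → 2). Not NE.
(a2, L): Row can switch to a1 (-5 → 0). Not NE.
(a2, CL): Row can switch to a1 (0 → 3). Not NE.
(a2, CR): Row can switch to a1 (-4 → 3). Not NE.
(The remaining 13 profiles each have a profitable deviation by the same check.)

Pure NE: (a1, CR)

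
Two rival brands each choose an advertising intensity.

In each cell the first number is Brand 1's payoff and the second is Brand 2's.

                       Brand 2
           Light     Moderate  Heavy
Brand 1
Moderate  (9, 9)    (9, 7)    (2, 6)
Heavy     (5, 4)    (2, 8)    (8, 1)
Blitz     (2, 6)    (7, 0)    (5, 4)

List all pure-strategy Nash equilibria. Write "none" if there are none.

Pure NE: (Moderate, Light)

Check each profile: it is a Nash equilibrium iff no player can strictly gain by switching unilaterally.
(Moderate, Light): Brand 1 gets 9, best alternative 5; Brand 2 gets 9, best alternative 7. No profitable deviation — NE.
(Moderate, Moderate): Brand 2 can switch to Light (7 → 9). Not NE.
(Moderate, Heavy): Brand 1 can switch to Heavy (2 → 8). Not NE.
(Heavy, Light): Brand 1 can switch to Moderate (5 → 9). Not NE.
(Heavy, Moderate): Brand 1 can switch to Moderate (2 → 9). Not NE.
(Heavy, Heavy): Brand 2 can switch to Light (1 → 4). Not NE.
(Blitz, Light): Brand 1 can switch to Moderate (2 → 9). Not NE.
(Blitz, Moderate): Brand 1 can switch to Moderate (7 → 9). Not NE.
(Blitz, Heavy): Brand 1 can switch to Heavy (5 → 8). Not NE.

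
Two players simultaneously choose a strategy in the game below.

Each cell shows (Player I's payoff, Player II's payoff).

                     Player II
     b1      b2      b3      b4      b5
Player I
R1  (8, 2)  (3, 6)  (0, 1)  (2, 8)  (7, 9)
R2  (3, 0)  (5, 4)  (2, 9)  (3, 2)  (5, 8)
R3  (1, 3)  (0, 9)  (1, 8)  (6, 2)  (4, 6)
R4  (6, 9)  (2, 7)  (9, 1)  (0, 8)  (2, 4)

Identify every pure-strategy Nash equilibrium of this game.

(R1, b5)

(R1, b1): Player II can switch to b2 (2 → 6). Not NE.
(R1, b2): Player I can switch to R2 (3 → 5). Not NE.
(R1, b3): Player I can switch to R2 (0 → 2). Not NE.
(R1, b4): Player I can switch to R2 (2 → 3). Not NE.
(R1, b5): Player I gets 7, best alternative 5; Player II gets 9, best alternative 8. No profitable deviation — NE.
(R2, b1): Player I can switch to R1 (3 → 8). Not NE.
(R2, b2): Player II can switch to b3 (4 → 9). Not NE.
(R2, b3): Player I can switch to R4 (2 → 9). Not NE.
(R2, b4): Player I can switch to R3 (3 → 6). Not NE.
(R2, b5): Player I can switch to R1 (5 → 7). Not NE.
(R3, b1): Player I can switch to R1 (1 → 8). Not NE.
(The remaining 9 profiles each have a profitable deviation by the same check.)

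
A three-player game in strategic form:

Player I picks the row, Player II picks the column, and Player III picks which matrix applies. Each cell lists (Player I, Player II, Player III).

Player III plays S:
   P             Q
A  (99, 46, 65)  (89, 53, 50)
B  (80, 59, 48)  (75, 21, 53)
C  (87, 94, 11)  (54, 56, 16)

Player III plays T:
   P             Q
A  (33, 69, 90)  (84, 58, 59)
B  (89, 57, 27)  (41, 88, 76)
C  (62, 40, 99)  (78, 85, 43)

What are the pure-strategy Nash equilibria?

Player I against (P, S): payoffs 99, 80, 87 → best response A.
Player I against (P, T): payoffs 33, 89, 62 → best response B.
Player I against (Q, S): payoffs 89, 75, 54 → best response A.
Player I against (Q, T): payoffs 84, 41, 78 → best response A.
Player II against (A, S): payoffs 46, 53 → best response Q.
Player II against (A, T): payoffs 69, 58 → best response P.
Player II against (B, S): payoffs 59, 21 → best response P.
Player II against (B, T): payoffs 57, 88 → best response Q.
Player II against (C, S): payoffs 94, 56 → best response P.
Player II against (C, T): payoffs 40, 85 → best response Q.
Player III against (A, P): payoffs 65, 90 → best response T.
Player III against (A, Q): payoffs 50, 59 → best response T.
Player III against (B, P): payoffs 48, 27 → best response S.
Player III against (B, Q): payoffs 53, 76 → best response T.
Player III against (C, P): payoffs 11, 99 → best response T.
Player III against (C, Q): payoffs 16, 43 → best response T.
No profile is a mutual best response for all players.

none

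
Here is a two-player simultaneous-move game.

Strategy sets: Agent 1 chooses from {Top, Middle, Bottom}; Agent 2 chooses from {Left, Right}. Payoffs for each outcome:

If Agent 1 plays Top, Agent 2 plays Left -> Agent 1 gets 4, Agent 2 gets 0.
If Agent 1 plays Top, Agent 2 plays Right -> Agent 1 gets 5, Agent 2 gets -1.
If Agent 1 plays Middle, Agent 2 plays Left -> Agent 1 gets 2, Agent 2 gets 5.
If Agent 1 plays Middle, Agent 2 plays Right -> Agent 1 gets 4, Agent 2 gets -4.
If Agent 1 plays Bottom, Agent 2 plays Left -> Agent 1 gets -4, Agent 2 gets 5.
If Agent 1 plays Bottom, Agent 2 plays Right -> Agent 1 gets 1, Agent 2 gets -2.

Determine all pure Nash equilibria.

(Top, Left): Agent 1 gets 4, best alternative 2; Agent 2 gets 0, best alternative -1. No profitable deviation — NE.
(Top, Right): Agent 2 can switch to Left (-1 → 0). Not NE.
(Middle, Left): Agent 1 can switch to Top (2 → 4). Not NE.
(Middle, Right): Agent 1 can switch to Top (4 → 5). Not NE.
(Bottom, Left): Agent 1 can switch to Top (-4 → 4). Not NE.
(Bottom, Right): Agent 1 can switch to Top (1 → 5). Not NE.

Pure NE: (Top, Left)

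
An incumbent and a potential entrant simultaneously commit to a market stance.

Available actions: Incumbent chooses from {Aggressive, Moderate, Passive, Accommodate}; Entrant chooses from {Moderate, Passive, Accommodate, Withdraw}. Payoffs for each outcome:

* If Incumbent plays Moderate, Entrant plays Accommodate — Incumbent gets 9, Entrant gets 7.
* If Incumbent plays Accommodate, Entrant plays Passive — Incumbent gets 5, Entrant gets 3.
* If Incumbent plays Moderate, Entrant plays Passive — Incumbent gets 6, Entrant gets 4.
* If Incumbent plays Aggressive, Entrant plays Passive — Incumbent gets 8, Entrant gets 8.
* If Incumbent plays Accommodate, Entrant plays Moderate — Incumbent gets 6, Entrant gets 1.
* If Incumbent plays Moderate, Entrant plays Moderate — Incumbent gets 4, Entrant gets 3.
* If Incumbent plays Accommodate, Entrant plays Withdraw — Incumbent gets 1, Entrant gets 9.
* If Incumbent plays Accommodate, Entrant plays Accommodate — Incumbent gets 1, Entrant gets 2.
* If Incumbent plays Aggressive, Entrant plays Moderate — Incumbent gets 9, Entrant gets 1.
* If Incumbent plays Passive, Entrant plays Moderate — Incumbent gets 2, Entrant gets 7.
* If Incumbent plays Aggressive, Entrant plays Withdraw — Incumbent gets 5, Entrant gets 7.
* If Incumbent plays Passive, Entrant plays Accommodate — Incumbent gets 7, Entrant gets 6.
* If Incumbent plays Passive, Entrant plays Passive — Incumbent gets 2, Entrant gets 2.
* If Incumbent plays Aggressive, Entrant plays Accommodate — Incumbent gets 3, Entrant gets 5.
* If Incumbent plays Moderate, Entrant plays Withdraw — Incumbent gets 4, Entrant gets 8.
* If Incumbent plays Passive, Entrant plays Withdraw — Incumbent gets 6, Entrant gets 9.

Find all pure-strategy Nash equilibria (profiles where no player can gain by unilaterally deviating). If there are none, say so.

Incumbent against Moderate: payoffs 9, 4, 2, 6 → best response Aggressive.
Incumbent against Passive: payoffs 8, 6, 2, 5 → best response Aggressive.
Incumbent against Accommodate: payoffs 3, 9, 7, 1 → best response Moderate.
Incumbent against Withdraw: payoffs 5, 4, 6, 1 → best response Passive.
Entrant against Aggressive: payoffs 1, 8, 5, 7 → best response Passive.
Entrant against Moderate: payoffs 3, 4, 7, 8 → best response Withdraw.
Entrant against Passive: payoffs 7, 2, 6, 9 → best response Withdraw.
Entrant against Accommodate: payoffs 1, 3, 2, 9 → best response Withdraw.
Mutual best responses: (Aggressive, Passive); (Passive, Withdraw).

(Aggressive, Passive) and (Passive, Withdraw)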